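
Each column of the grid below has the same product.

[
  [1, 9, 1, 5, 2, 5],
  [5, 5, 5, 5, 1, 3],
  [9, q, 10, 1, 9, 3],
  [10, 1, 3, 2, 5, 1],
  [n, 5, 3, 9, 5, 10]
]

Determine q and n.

q = 2, n = 1

Columns 3 and 5 each multiply to 450, so every column has product 450.
Column 2: 9×5×1×5 = 225, so the missing entry is 450 ÷ 225 = 2.
Column 1: 1×5×9×10 = 450, so the missing entry is 450 ÷ 450 = 1.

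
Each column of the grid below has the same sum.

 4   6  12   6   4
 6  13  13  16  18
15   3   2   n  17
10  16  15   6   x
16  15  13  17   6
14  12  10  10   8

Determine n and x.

n = 10, x = 12

Columns 1 and 3 both add up to 65, so every column sums to 65.
Column 4: 6 + 16 + 6 + 17 + 10 = 55, so the missing entry is 65 − 55 = 10.
Column 5: 4 + 18 + 17 + 6 + 8 = 53, so the missing entry is 65 − 53 = 12.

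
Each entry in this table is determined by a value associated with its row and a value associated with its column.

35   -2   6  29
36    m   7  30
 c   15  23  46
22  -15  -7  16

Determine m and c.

m = -1, c = 52

The difference between any two rows is the same in every column — this is an addition table with the headers hidden.
Row 2 minus row 1 is 30 − 29 = 1, so its entry in column 2 is -2 + 1 = -1.
Row 3 minus row 1 is 46 − 29 = 17, so its entry in column 1 is 35 + 17 = 52.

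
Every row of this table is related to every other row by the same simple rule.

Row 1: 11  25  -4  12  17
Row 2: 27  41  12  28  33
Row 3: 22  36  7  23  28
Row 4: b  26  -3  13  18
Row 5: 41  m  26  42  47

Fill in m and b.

The difference between any two rows is the same in every column — this is an addition table with the headers hidden.
Row 5 minus row 1 is 42 − 12 = 30, so its entry in column 2 is 25 + 30 = 55.
Row 4 minus row 1 is 13 − 12 = 1, so its entry in column 1 is 11 + 1 = 12.

m = 55, b = 12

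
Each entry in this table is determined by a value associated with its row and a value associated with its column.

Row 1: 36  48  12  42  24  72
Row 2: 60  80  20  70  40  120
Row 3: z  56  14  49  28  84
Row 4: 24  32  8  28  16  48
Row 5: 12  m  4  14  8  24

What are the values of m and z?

m = 16, z = 42

Each row is a constant multiple of every other row — this is a multiplication table with the headers hidden.
Row 5 is 24/72 = 1/3 times row 1, so its entry in column 2 is 48 × 1/3 = 16.
Row 3 is 84/72 = 7/6 times row 1, so its entry in column 1 is 36 × 7/6 = 42.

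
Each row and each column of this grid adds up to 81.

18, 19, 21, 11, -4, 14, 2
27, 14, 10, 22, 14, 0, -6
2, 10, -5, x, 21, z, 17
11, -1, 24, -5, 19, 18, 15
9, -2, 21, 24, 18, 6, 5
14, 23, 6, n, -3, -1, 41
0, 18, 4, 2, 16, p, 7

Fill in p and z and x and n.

p = 34, z = 10, x = 26, n = 1

Row 6: 14 + 23 + 6 − 3 − 1 + 41 = 80, so its missing entry is 81 − 80 = 1.
Column 4: 11 + 22 − 5 + 24 + 1 + 2 = 55, so its missing entry is 81 − 55 = 26.
Row 3: 2 + 10 − 5 + 26 + 21 + 17 = 71, so its missing entry is 81 − 71 = 10.
Row 7: 0 + 18 + 4 + 2 + 16 + 7 = 47, so its missing entry is 81 − 47 = 34.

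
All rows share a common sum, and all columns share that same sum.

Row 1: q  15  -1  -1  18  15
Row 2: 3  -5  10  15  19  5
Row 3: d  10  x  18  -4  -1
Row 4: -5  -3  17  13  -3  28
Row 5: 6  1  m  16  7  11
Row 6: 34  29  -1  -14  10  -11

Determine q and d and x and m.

q = 1, d = 8, x = 16, m = 6

Rows 2 and 4 both sum to 47, so that's the common total.
The known cells in row 5 total 41, leaving 47 − 41 = 6 for the blank.
The known cells in column 3 total 31, leaving 47 − 31 = 16 for the blank.
The known cells in row 3 total 39, leaving 47 − 39 = 8 for the blank.
The known cells in row 1 total 46, leaving 47 − 46 = 1 for the blank.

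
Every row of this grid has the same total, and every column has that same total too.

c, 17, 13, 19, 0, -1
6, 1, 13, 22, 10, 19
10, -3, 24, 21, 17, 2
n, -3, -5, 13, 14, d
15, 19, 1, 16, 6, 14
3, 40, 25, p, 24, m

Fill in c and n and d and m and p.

Rows 2 and 3 both sum to 71, so that's the common total.
The known cells in row 1 total 48, leaving 71 − 48 = 23 for the blank.
The known cells in column 1 total 57, leaving 71 − 57 = 14 for the blank.
The known cells in column 4 total 91, leaving 71 − 91 = -20 for the blank.
The known cells in row 6 total 72, leaving 71 − 72 = -1 for the blank.
The known cells in row 4 total 33, leaving 71 − 33 = 38 for the blank.

c = 23, n = 14, d = 38, m = -1, p = -20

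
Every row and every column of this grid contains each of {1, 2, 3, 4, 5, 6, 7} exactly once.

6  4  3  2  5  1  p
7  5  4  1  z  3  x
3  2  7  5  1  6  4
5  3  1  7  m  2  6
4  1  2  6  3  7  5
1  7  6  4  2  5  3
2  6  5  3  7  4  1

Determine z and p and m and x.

For row 4, column 5: row 4 already has {1, 2, 3, 5, 6, 7}; that leaves 4.
For row 2, column 5: column 5 already has {1, 2, 3, 4, 5, 7}; that leaves 6.
At (row 2, col 7): row 2 already has {1, 3, 4, 5, 6, 7}, so the value is 2.
For row 1, column 7: row 1 already has {1, 2, 3, 4, 5, 6}; that leaves 7.

z = 6, p = 7, m = 4, x = 2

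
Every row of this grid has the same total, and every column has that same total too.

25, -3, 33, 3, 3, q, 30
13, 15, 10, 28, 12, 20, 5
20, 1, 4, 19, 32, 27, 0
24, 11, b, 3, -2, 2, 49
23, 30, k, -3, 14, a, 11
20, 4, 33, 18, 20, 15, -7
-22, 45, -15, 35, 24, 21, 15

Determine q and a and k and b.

q = 12, a = 6, k = 22, b = 16

Rows 2 and 3 both sum to 103, so that's the common total.
The known cells in row 4 total 87, leaving 103 − 87 = 16 for the blank.
The known cells in column 3 total 81, leaving 103 − 81 = 22 for the blank.
The known cells in row 5 total 97, leaving 103 − 97 = 6 for the blank.
The known cells in row 1 total 91, leaving 103 − 91 = 12 for the blank.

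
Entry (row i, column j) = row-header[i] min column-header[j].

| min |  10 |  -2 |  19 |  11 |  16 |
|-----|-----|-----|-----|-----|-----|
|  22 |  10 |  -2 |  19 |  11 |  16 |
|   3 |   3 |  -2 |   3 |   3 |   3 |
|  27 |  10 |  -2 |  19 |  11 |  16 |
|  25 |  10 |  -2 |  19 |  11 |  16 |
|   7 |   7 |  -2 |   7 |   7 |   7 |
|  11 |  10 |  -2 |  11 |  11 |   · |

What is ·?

min(11, 16) = 11.

11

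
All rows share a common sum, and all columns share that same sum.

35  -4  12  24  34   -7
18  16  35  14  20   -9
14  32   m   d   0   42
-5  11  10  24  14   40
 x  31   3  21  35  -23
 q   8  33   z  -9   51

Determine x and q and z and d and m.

x = 27, q = 5, z = 6, d = 5, m = 1

Rows 1 and 2 both sum to 94, so that's the common total.
Row 5 has 31 + 3 + 21 + 35 − 23 = 67; the blank must be 94 − 67 = 27.
Column 1 has 35 + 18 + 14 − 5 + 27 = 89; the blank must be 94 − 89 = 5.
Column 3 has 12 + 35 + 10 + 3 + 33 = 93; the blank must be 94 − 93 = 1.
Row 3 has 14 + 32 + 1 + 0 + 42 = 89; the blank must be 94 − 89 = 5.
Row 6 has 5 + 8 + 33 − 9 + 51 = 88; the blank must be 94 − 88 = 6.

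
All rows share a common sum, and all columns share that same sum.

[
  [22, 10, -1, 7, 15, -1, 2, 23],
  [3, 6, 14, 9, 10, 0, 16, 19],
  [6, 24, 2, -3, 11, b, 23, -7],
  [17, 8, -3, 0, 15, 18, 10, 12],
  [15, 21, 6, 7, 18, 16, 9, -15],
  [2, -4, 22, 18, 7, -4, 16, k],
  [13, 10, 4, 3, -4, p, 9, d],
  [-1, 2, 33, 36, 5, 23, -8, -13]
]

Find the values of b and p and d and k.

b = 21, p = 4, d = 38, k = 20

Rows 1 and 2 both sum to 77, so that's the common total.
Row 6: 2 − 4 + 22 + 18 + 7 − 4 + 16 = 57, so its missing entry is 77 − 57 = 20.
Column 8: 23 + 19 − 7 + 12 − 15 + 20 − 13 = 39, so its missing entry is 77 − 39 = 38.
Row 3: 6 + 24 + 2 − 3 + 11 + 23 − 7 = 56, so its missing entry is 77 − 56 = 21.
Row 7: 13 + 10 + 4 + 3 − 4 + 9 + 38 = 73, so its missing entry is 77 − 73 = 4.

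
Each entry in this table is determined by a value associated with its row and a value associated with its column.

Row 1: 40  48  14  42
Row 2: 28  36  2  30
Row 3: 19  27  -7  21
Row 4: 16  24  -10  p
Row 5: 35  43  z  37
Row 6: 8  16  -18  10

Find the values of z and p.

The difference between any two rows is the same in every column — this is an addition table with the headers hidden.
Row 5 minus row 1 is 43 − 48 = -5, so its entry in column 3 is 14 + (-5) = 9.
Row 4 minus row 1 is 24 − 48 = -24, so its entry in column 4 is 42 + (-24) = 18.

z = 9, p = 18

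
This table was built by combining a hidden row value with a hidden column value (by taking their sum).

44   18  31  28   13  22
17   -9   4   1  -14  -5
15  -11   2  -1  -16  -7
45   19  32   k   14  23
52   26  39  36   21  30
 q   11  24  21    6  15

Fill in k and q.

k = 29, q = 37

The difference between any two rows is the same in every column — this is an addition table with the headers hidden.
Row 4 minus row 1 is 32 − 31 = 1, so its entry in column 4 is 28 + 1 = 29.
Row 6 minus row 1 is 24 − 31 = -7, so its entry in column 1 is 44 + (-7) = 37.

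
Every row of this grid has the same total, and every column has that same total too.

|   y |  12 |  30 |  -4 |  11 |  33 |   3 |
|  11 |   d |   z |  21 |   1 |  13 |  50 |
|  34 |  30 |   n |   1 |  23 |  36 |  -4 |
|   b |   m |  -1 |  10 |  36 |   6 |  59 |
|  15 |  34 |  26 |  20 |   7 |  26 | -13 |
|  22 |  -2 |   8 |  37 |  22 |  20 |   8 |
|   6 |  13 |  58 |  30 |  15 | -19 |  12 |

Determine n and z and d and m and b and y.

n = -5, z = -1, d = 20, m = 8, b = -3, y = 30

Rows 5 and 6 both sum to 115, so that's the common total.
Row 1 has 12 + 30 − 4 + 11 + 33 + 3 = 85; the blank must be 115 − 85 = 30.
Column 1 has 30 + 11 + 34 + 15 + 22 + 6 = 118; the blank must be 115 − 118 = -3.
Row 4 has -3 − 1 + 10 + 36 + 6 + 59 = 107; the blank must be 115 − 107 = 8.
Column 2 has 12 + 30 + 8 + 34 − 2 + 13 = 95; the blank must be 115 − 95 = 20.
Row 2 has 11 + 20 + 21 + 1 + 13 + 50 = 116; the blank must be 115 − 116 = -1.
Row 3 has 34 + 30 + 1 + 23 + 36 − 4 = 120; the blank must be 115 − 120 = -5.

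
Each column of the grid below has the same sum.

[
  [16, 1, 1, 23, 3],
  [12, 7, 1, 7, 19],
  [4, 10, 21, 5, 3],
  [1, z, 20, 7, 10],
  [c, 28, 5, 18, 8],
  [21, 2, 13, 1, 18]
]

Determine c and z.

c = 7, z = 13

Column 4 sums to 61 and so does column 5; that's the common total.
In column 1 the known cells total 54, leaving 61 − 54 = 7.
In column 2 the known cells total 48, leaving 61 − 48 = 13.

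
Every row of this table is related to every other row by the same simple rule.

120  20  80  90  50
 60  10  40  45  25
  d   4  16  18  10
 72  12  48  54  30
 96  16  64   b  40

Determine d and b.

Each row is a constant multiple of every other row — this is a multiplication table with the headers hidden.
Row 3 is 16/80 = 1/5 times row 1, so its entry in column 1 is 120 × 1/5 = 24.
Row 5 is 64/80 = 4/5 times row 1, so its entry in column 4 is 90 × 4/5 = 72.

d = 24, b = 72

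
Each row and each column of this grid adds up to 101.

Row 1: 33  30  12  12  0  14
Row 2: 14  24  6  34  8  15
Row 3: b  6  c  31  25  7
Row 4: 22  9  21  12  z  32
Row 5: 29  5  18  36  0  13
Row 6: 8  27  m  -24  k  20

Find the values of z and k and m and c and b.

Row 4: 22 + 9 + 21 + 12 + 32 = 96, so its missing entry is 101 − 96 = 5.
Column 5: 0 + 8 + 25 + 5 + 0 = 38, so its missing entry is 101 − 38 = 63.
Column 1: 33 + 14 + 22 + 29 + 8 = 106, so its missing entry is 101 − 106 = -5.
Row 3: -5 + 6 + 31 + 25 + 7 = 64, so its missing entry is 101 − 64 = 37.
Row 6: 8 + 27 − 24 + 63 + 20 = 94, so its missing entry is 101 − 94 = 7.

z = 5, k = 63, m = 7, c = 37, b = -5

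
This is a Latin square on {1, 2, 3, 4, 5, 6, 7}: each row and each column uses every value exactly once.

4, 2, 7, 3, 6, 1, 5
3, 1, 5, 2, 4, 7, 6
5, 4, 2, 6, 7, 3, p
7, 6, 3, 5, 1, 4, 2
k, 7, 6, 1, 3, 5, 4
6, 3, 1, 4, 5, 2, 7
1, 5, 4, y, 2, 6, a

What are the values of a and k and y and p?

At (row 5, col 1): row 5 already has {1, 3, 4, 5, 6, 7}, so the value is 2.
At (row 3, col 7): row 3 already has {2, 3, 4, 5, 6, 7}, so the value is 1.
At (row 7, col 7): column 7 already has {1, 2, 4, 5, 6, 7}, so the value is 3.
At (row 7, col 4): row 7 already has {1, 2, 3, 4, 5, 6}, so the value is 7.

a = 3, k = 2, y = 7, p = 1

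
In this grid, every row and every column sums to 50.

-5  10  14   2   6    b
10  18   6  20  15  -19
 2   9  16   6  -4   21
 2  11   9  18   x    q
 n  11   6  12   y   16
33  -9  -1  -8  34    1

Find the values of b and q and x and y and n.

b = 23, q = 8, x = 2, y = -3, n = 8

Column 1 has -5 + 10 + 2 + 2 + 33 = 42; the blank must be 50 − 42 = 8.
Row 5 has 8 + 11 + 6 + 12 + 16 = 53; the blank must be 50 − 53 = -3.
Column 5 has 6 + 15 − 4 − 3 + 34 = 48; the blank must be 50 − 48 = 2.
Row 1 has -5 + 10 + 14 + 2 + 6 = 27; the blank must be 50 − 27 = 23.
Row 4 has 2 + 11 + 9 + 18 + 2 = 42; the blank must be 50 − 42 = 8.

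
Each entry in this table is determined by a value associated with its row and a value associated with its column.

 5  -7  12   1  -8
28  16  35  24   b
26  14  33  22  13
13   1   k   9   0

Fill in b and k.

b = 15, k = 20

The difference between any two rows is the same in every column — this is an addition table with the headers hidden.
Row 2 minus row 1 is 28 − 5 = 23, so its entry in column 5 is -8 + 23 = 15.
Row 4 minus row 1 is 13 − 5 = 8, so its entry in column 3 is 12 + 8 = 20.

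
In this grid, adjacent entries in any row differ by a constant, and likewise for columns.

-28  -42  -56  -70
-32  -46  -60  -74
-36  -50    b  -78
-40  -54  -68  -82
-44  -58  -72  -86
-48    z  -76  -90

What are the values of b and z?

b = -64, z = -62

Along each row the entries change by -14 per step; down each column they change by -4.
Row 3: from -36 at column 1, stepping by -14 to column 3 gives -64.
Row 6: from -48 at column 1, stepping by -14 to column 2 gives -62.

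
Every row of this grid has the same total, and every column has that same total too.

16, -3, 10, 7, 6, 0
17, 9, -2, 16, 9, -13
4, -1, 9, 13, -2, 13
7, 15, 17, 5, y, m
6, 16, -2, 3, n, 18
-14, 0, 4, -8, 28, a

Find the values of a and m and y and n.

Rows 1 and 2 both sum to 36, so that's the common total.
Row 5 has 6 + 16 − 2 + 3 + 18 = 41; the blank must be 36 − 41 = -5.
Row 6 has -14 + 0 + 4 − 8 + 28 = 10; the blank must be 36 − 10 = 26.
Column 5 has 6 + 9 − 2 − 5 + 28 = 36; the blank must be 36 − 36 = 0.
Row 4 has 7 + 15 + 17 + 5 + 0 = 44; the blank must be 36 − 44 = -8.

a = 26, m = -8, y = 0, n = -5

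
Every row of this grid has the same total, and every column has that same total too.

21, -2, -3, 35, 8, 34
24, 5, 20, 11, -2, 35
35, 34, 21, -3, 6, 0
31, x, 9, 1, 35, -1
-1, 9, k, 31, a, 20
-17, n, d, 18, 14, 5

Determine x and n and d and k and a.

Rows 1 and 2 both sum to 93, so that's the common total.
Column 5 has 8 − 2 + 6 + 35 + 14 = 61; the blank must be 93 − 61 = 32.
Row 4 has 31 + 9 + 1 + 35 − 1 = 75; the blank must be 93 − 75 = 18.
Column 2 has -2 + 5 + 34 + 18 + 9 = 64; the blank must be 93 − 64 = 29.
Row 5 has -1 + 9 + 31 + 32 + 20 = 91; the blank must be 93 − 91 = 2.
Row 6 has -17 + 29 + 18 + 14 + 5 = 49; the blank must be 93 − 49 = 44.

x = 18, n = 29, d = 44, k = 2, a = 32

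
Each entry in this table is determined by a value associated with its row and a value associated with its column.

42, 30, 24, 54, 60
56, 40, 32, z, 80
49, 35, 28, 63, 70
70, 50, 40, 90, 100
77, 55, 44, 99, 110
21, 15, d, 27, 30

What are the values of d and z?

d = 12, z = 72

Each row is a constant multiple of every other row — this is a multiplication table with the headers hidden.
Row 6 is 30/60 = 1/2 times row 1, so its entry in column 3 is 24 × 1/2 = 12.
Row 2 is 80/60 = 4/3 times row 1, so its entry in column 4 is 54 × 4/3 = 72.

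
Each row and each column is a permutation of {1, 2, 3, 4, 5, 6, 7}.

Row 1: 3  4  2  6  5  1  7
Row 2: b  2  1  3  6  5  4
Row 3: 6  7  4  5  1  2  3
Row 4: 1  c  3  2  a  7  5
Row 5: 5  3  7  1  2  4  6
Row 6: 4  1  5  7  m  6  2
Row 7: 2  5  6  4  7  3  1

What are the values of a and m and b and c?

For row 4, column 2: column 2 already has {1, 2, 3, 4, 5, 7}; that leaves 6.
At (row 2, col 1): row 2 already has {1, 2, 3, 4, 5, 6}, so the value is 7.
Cell (6,5): row 6 already has {1, 2, 4, 5, 6, 7} → 3.
For row 4, column 5: row 4 already has {1, 2, 3, 5, 6, 7}; that leaves 4.

a = 4, m = 3, b = 7, c = 6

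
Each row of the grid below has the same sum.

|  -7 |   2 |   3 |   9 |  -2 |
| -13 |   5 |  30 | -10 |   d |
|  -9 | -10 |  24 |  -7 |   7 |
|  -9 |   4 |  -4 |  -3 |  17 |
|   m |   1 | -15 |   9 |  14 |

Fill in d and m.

d = -7, m = -4

Rows 1 and 3 both add up to 5, so every row sums to 5.
Row 2: -13 + 5 + 30 − 10 = 12, so the missing entry is 5 − 12 = -7.
Row 5: 1 − 15 + 9 + 14 = 9, so the missing entry is 5 − 9 = -4.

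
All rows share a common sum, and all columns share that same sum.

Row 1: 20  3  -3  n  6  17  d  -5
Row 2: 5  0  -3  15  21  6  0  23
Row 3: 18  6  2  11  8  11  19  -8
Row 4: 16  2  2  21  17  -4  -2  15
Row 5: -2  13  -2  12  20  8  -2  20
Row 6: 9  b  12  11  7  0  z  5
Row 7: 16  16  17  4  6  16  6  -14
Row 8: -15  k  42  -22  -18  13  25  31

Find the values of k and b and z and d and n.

Rows 2 and 3 both sum to 67, so that's the common total.
Row 8 has -15 + 42 − 22 − 18 + 13 + 25 + 31 = 56; the blank must be 67 − 56 = 11.
Column 4 has 15 + 11 + 21 + 12 + 11 + 4 − 22 = 52; the blank must be 67 − 52 = 15.
Column 2 has 3 + 0 + 6 + 2 + 13 + 16 + 11 = 51; the blank must be 67 − 51 = 16.
Row 1 has 20 + 3 − 3 + 15 + 6 + 17 − 5 = 53; the blank must be 67 − 53 = 14.
Row 6 has 9 + 16 + 12 + 11 + 7 + 0 + 5 = 60; the blank must be 67 − 60 = 7.

k = 11, b = 16, z = 7, d = 14, n = 15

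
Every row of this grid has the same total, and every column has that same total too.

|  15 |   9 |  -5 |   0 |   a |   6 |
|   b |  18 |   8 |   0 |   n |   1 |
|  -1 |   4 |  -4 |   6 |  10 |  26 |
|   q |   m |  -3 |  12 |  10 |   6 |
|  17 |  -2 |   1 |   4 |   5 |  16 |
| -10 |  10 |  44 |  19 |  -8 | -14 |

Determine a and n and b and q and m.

Rows 3 and 5 both sum to 41, so that's the common total.
Row 1: 15 + 9 − 5 + 0 + 6 = 25, so its missing entry is 41 − 25 = 16.
Column 2: 9 + 18 + 4 − 2 + 10 = 39, so its missing entry is 41 − 39 = 2.
Column 5: 16 + 10 + 10 + 5 − 8 = 33, so its missing entry is 41 − 33 = 8.
Row 4: 2 − 3 + 12 + 10 + 6 = 27, so its missing entry is 41 − 27 = 14.
Row 2: 18 + 8 + 0 + 8 + 1 = 35, so its missing entry is 41 − 35 = 6.

a = 16, n = 8, b = 6, q = 14, m = 2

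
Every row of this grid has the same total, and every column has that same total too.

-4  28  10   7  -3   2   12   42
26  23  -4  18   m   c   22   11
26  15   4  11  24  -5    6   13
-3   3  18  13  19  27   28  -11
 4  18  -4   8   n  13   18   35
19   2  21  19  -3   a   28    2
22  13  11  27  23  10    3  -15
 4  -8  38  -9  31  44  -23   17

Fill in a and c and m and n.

Rows 1 and 3 both sum to 94, so that's the common total.
The known cells in row 5 total 92, leaving 94 − 92 = 2 for the blank.
The known cells in row 6 total 88, leaving 94 − 88 = 6 for the blank.
The known cells in column 5 total 93, leaving 94 − 93 = 1 for the blank.
The known cells in row 2 total 97, leaving 94 − 97 = -3 for the blank.

a = 6, c = -3, m = 1, n = 2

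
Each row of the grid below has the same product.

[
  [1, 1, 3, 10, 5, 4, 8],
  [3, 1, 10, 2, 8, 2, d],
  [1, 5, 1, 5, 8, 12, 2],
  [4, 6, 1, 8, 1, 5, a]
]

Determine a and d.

a = 5, d = 5

Rows 1 and 3 each multiply to 4800, so every row has product 4800.
Row 4: 4×6×1×8×1×5 = 960, so the missing entry is 4800 ÷ 960 = 5.
Row 2: 3×1×10×2×8×2 = 960, so the missing entry is 4800 ÷ 960 = 5.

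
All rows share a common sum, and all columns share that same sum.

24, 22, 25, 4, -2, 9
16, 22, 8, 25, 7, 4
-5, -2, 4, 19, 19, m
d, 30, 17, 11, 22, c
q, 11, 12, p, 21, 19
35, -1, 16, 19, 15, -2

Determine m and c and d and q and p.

m = 47, c = 5, d = -3, q = 15, p = 4

Rows 1 and 2 both sum to 82, so that's the common total.
The known cells in column 4 total 78, leaving 82 − 78 = 4 for the blank.
The known cells in row 5 total 67, leaving 82 − 67 = 15 for the blank.
The known cells in column 1 total 85, leaving 82 − 85 = -3 for the blank.
The known cells in row 3 total 35, leaving 82 − 35 = 47 for the blank.
The known cells in row 4 total 77, leaving 82 − 77 = 5 for the blank.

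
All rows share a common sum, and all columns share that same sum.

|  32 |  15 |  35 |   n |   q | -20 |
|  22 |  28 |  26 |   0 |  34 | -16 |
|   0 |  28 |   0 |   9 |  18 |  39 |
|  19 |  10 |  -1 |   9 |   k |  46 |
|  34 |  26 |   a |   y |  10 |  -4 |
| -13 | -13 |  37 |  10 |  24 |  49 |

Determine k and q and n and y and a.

k = 11, q = -3, n = 35, y = 31, a = -3

Rows 2 and 3 both sum to 94, so that's the common total.
Row 4: 19 + 10 − 1 + 9 + 46 = 83, so its missing entry is 94 − 83 = 11.
Column 5: 34 + 18 + 11 + 10 + 24 = 97, so its missing entry is 94 − 97 = -3.
Row 1: 32 + 15 + 35 − 3 − 20 = 59, so its missing entry is 94 − 59 = 35.
Column 4: 35 + 0 + 9 + 9 + 10 = 63, so its missing entry is 94 − 63 = 31.
Row 5: 34 + 26 + 31 + 10 − 4 = 97, so its missing entry is 94 − 97 = -3.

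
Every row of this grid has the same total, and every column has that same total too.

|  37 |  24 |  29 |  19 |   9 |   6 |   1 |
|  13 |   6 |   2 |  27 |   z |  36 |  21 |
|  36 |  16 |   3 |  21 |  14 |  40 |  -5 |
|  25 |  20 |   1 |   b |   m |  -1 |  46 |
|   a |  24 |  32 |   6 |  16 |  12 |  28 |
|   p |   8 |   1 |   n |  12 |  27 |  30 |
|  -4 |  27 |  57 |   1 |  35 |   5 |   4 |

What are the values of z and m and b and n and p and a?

z = 20, m = 19, b = 15, n = 36, p = 11, a = 7

Rows 1 and 3 both sum to 125, so that's the common total.
Row 5 has 24 + 32 + 6 + 16 + 12 + 28 = 118; the blank must be 125 − 118 = 7.
Row 2 has 13 + 6 + 2 + 27 + 36 + 21 = 105; the blank must be 125 − 105 = 20.
Column 5 has 9 + 20 + 14 + 16 + 12 + 35 = 106; the blank must be 125 − 106 = 19.
Row 4 has 25 + 20 + 1 + 19 − 1 + 46 = 110; the blank must be 125 − 110 = 15.
Column 1 has 37 + 13 + 36 + 25 + 7 − 4 = 114; the blank must be 125 − 114 = 11.
Row 6 has 11 + 8 + 1 + 12 + 27 + 30 = 89; the blank must be 125 − 89 = 36.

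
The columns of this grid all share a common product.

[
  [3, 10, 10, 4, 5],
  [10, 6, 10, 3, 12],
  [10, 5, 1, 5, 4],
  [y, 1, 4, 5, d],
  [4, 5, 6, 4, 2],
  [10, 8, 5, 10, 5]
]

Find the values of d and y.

Columns 3 and 4 each multiply to 12000, so every column has product 12000.
Column 5: 5×12×4×2×5 = 2400, so the missing entry is 12000 ÷ 2400 = 5.
Column 1: 3×10×10×4×10 = 12000, so the missing entry is 12000 ÷ 12000 = 1.

d = 5, y = 1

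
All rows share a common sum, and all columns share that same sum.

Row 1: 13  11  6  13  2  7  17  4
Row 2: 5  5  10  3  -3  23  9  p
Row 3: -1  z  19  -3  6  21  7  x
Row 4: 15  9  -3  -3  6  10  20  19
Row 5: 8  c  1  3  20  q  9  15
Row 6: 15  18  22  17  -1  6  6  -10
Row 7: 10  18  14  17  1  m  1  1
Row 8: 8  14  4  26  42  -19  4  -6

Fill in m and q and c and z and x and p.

Rows 1 and 4 both sum to 73, so that's the common total.
Row 7 has 10 + 18 + 14 + 17 + 1 + 1 + 1 = 62; the blank must be 73 − 62 = 11.
Column 6 has 7 + 23 + 21 + 10 + 6 + 11 − 19 = 59; the blank must be 73 − 59 = 14.
Row 2 has 5 + 5 + 10 + 3 − 3 + 23 + 9 = 52; the blank must be 73 − 52 = 21.
Column 8 has 4 + 21 + 19 + 15 − 10 + 1 − 6 = 44; the blank must be 73 − 44 = 29.
Row 3 has -1 + 19 − 3 + 6 + 21 + 7 + 29 = 78; the blank must be 73 − 78 = -5.
Row 5 has 8 + 1 + 3 + 20 + 14 + 9 + 15 = 70; the blank must be 73 − 70 = 3.

m = 11, q = 14, c = 3, z = -5, x = 29, p = 21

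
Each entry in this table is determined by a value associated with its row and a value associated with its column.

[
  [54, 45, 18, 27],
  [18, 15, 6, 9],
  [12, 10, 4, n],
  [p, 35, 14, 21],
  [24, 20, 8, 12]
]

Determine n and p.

n = 6, p = 42

Each row is a constant multiple of every other row — this is a multiplication table with the headers hidden.
Row 3 is 4/18 = 2/9 times row 1, so its entry in column 4 is 27 × 2/9 = 6.
Row 4 is 14/18 = 7/9 times row 1, so its entry in column 1 is 54 × 7/9 = 42.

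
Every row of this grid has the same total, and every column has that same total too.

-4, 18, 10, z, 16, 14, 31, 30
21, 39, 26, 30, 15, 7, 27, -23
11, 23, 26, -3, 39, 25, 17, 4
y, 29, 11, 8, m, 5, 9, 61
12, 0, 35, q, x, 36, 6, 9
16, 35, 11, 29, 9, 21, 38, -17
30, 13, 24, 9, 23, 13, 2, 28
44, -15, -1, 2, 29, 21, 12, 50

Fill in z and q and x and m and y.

Rows 2 and 3 both sum to 142, so that's the common total.
Row 1 has -4 + 18 + 10 + 16 + 14 + 31 + 30 = 115; the blank must be 142 − 115 = 27.
Column 4 has 27 + 30 − 3 + 8 + 29 + 9 + 2 = 102; the blank must be 142 − 102 = 40.
Row 5 has 12 + 0 + 35 + 40 + 36 + 6 + 9 = 138; the blank must be 142 − 138 = 4.
Column 5 has 16 + 15 + 39 + 4 + 9 + 23 + 29 = 135; the blank must be 142 − 135 = 7.
Row 4 has 29 + 11 + 8 + 7 + 5 + 9 + 61 = 130; the blank must be 142 − 130 = 12.

z = 27, q = 40, x = 4, m = 7, y = 12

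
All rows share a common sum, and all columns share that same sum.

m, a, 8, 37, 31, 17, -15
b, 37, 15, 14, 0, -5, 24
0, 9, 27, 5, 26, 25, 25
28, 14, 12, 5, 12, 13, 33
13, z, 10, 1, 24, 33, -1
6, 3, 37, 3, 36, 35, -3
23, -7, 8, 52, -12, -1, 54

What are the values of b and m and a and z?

Rows 3 and 4 both sum to 117, so that's the common total.
Row 2: 37 + 15 + 14 + 0 − 5 + 24 = 85, so its missing entry is 117 − 85 = 32.
Row 5: 13 + 10 + 1 + 24 + 33 − 1 = 80, so its missing entry is 117 − 80 = 37.
Column 2: 37 + 9 + 14 + 37 + 3 − 7 = 93, so its missing entry is 117 − 93 = 24.
Row 1: 24 + 8 + 37 + 31 + 17 − 15 = 102, so its missing entry is 117 − 102 = 15.

b = 32, m = 15, a = 24, z = 37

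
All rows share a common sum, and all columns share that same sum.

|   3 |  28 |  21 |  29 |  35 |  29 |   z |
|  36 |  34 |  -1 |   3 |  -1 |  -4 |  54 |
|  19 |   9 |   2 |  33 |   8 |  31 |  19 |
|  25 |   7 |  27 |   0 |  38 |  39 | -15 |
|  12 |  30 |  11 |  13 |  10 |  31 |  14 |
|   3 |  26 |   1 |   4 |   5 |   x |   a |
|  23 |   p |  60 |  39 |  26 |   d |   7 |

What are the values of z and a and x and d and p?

Rows 2 and 3 both sum to 121, so that's the common total.
Column 2: 28 + 34 + 9 + 7 + 30 + 26 = 134, so its missing entry is 121 − 134 = -13.
Row 7: 23 − 13 + 60 + 39 + 26 + 7 = 142, so its missing entry is 121 − 142 = -21.
Column 6: 29 − 4 + 31 + 39 + 31 − 21 = 105, so its missing entry is 121 − 105 = 16.
Row 1: 3 + 28 + 21 + 29 + 35 + 29 = 145, so its missing entry is 121 − 145 = -24.
Row 6: 3 + 26 + 1 + 4 + 5 + 16 = 55, so its missing entry is 121 − 55 = 66.

z = -24, a = 66, x = 16, d = -21, p = -13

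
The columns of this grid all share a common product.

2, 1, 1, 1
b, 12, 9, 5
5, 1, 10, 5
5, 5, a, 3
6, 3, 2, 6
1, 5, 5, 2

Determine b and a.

Columns 2 and 4 each multiply to 900, so every column has product 900.
Column 1: 2×5×5×6×1 = 300, so the missing entry is 900 ÷ 300 = 3.
Column 3: 1×9×10×2×5 = 900, so the missing entry is 900 ÷ 900 = 1.

b = 3, a = 1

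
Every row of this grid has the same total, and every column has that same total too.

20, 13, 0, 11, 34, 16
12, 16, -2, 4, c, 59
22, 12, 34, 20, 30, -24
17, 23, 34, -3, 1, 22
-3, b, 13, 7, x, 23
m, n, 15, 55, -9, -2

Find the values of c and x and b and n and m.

c = 5, x = 33, b = 21, n = 9, m = 26

Rows 1 and 3 both sum to 94, so that's the common total.
Row 2 has 12 + 16 − 2 + 4 + 59 = 89; the blank must be 94 − 89 = 5.
Column 5 has 34 + 5 + 30 + 1 − 9 = 61; the blank must be 94 − 61 = 33.
Column 1 has 20 + 12 + 22 + 17 − 3 = 68; the blank must be 94 − 68 = 26.
Row 6 has 26 + 15 + 55 − 9 − 2 = 85; the blank must be 94 − 85 = 9.
Row 5 has -3 + 13 + 7 + 33 + 23 = 73; the blank must be 94 − 73 = 21.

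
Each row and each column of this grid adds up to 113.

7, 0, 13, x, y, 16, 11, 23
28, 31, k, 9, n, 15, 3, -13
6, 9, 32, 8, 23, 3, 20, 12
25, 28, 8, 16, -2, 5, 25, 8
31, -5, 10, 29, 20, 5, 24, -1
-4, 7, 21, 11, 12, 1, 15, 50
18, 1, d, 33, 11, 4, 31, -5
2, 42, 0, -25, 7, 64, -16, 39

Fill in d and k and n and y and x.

d = 20, k = 9, n = 31, y = 11, x = 32

The known cells in row 7 total 93, leaving 113 − 93 = 20 for the blank.
The known cells in column 3 total 104, leaving 113 − 104 = 9 for the blank.
The known cells in column 4 total 81, leaving 113 − 81 = 32 for the blank.
The known cells in row 1 total 102, leaving 113 − 102 = 11 for the blank.
The known cells in row 2 total 82, leaving 113 − 82 = 31 for the blank.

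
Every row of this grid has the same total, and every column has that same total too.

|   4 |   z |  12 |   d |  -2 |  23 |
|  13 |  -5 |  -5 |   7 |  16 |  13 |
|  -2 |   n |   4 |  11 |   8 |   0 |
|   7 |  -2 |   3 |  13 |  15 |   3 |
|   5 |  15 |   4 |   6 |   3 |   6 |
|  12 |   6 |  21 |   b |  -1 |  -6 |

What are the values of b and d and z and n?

Rows 2 and 4 both sum to 39, so that's the common total.
The known cells in row 6 total 32, leaving 39 − 32 = 7 for the blank.
The known cells in column 4 total 44, leaving 39 − 44 = -5 for the blank.
The known cells in row 3 total 21, leaving 39 − 21 = 18 for the blank.
The known cells in row 1 total 32, leaving 39 − 32 = 7 for the blank.

b = 7, d = -5, z = 7, n = 18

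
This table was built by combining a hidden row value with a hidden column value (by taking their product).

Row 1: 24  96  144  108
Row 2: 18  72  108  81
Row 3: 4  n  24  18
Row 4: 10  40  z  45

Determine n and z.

Each row is a constant multiple of every other row — this is a multiplication table with the headers hidden.
Row 3 is 18/108 = 1/6 times row 1, so its entry in column 2 is 96 × 1/6 = 16.
Row 4 is 45/108 = 5/12 times row 1, so its entry in column 3 is 144 × 5/12 = 60.

n = 16, z = 60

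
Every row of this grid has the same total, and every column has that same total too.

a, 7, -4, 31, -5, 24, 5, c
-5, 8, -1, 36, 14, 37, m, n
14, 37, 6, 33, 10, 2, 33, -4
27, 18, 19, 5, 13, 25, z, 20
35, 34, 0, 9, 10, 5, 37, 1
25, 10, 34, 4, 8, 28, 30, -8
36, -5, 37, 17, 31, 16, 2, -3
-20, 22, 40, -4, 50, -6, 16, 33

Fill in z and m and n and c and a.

z = 4, m = 4, n = 38, c = 54, a = 19

Rows 3 and 5 both sum to 131, so that's the common total.
The known cells in column 1 total 112, leaving 131 − 112 = 19 for the blank.
The known cells in row 1 total 77, leaving 131 − 77 = 54 for the blank.
The known cells in column 8 total 93, leaving 131 − 93 = 38 for the blank.
The known cells in row 4 total 127, leaving 131 − 127 = 4 for the blank.
The known cells in row 2 total 127, leaving 131 − 127 = 4 for the blank.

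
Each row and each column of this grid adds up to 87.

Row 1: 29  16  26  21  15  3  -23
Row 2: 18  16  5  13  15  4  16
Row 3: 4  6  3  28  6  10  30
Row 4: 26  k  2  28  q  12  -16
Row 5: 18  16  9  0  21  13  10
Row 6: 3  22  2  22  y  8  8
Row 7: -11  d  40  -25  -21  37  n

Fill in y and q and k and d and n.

y = 22, q = 29, k = 6, d = 5, n = 62

Row 6 has 3 + 22 + 2 + 22 + 8 + 8 = 65; the blank must be 87 − 65 = 22.
Column 5 has 15 + 15 + 6 + 21 + 22 − 21 = 58; the blank must be 87 − 58 = 29.
Row 4 has 26 + 2 + 28 + 29 + 12 − 16 = 81; the blank must be 87 − 81 = 6.
Column 2 has 16 + 16 + 6 + 6 + 16 + 22 = 82; the blank must be 87 − 82 = 5.
Row 7 has -11 + 5 + 40 − 25 − 21 + 37 = 25; the blank must be 87 − 25 = 62.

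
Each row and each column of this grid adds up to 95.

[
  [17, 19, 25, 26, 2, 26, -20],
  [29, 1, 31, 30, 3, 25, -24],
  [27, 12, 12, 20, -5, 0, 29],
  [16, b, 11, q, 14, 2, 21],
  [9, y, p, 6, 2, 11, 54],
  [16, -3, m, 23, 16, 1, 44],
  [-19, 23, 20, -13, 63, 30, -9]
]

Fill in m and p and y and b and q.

Column 4: 26 + 30 + 20 + 6 + 23 − 13 = 92, so its missing entry is 95 − 92 = 3.
Row 4: 16 + 11 + 3 + 14 + 2 + 21 = 67, so its missing entry is 95 − 67 = 28.
Column 2: 19 + 1 + 12 + 28 − 3 + 23 = 80, so its missing entry is 95 − 80 = 15.
Row 5: 9 + 15 + 6 + 2 + 11 + 54 = 97, so its missing entry is 95 − 97 = -2.
Row 6: 16 − 3 + 23 + 16 + 1 + 44 = 97, so its missing entry is 95 − 97 = -2.

m = -2, p = -2, y = 15, b = 28, q = 3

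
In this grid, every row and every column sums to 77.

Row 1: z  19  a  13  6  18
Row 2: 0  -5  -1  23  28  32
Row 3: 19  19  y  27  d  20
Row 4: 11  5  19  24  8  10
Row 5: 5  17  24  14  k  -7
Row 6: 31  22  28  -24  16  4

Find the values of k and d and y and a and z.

k = 24, d = -5, y = -3, a = 10, z = 11

Row 5 has 5 + 17 + 24 + 14 − 7 = 53; the blank must be 77 − 53 = 24.
Column 5 has 6 + 28 + 8 + 24 + 16 = 82; the blank must be 77 − 82 = -5.
Column 1 has 0 + 19 + 11 + 5 + 31 = 66; the blank must be 77 − 66 = 11.
Row 1 has 11 + 19 + 13 + 6 + 18 = 67; the blank must be 77 − 67 = 10.
Row 3 has 19 + 19 + 27 − 5 + 20 = 80; the blank must be 77 − 80 = -3.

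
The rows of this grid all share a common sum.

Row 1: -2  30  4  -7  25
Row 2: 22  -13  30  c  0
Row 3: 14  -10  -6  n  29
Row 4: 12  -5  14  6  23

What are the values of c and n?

c = 11, n = 23

Row 1 sums to 50 and so does row 4; that's the common total.
In row 2 the known cells total 39, leaving 50 − 39 = 11.
In row 3 the known cells total 27, leaving 50 − 27 = 23.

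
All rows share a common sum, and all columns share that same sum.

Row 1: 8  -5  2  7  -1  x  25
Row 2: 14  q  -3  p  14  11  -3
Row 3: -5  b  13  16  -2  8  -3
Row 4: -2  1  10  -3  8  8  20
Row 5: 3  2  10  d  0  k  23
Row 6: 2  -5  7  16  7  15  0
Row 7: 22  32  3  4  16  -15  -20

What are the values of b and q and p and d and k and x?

b = 15, q = 2, p = 7, d = -5, k = 9, x = 6

Rows 4 and 6 both sum to 42, so that's the common total.
Row 3: -5 + 13 + 16 − 2 + 8 − 3 = 27, so its missing entry is 42 − 27 = 15.
Column 2: -5 + 15 + 1 + 2 − 5 + 32 = 40, so its missing entry is 42 − 40 = 2.
Row 1: 8 − 5 + 2 + 7 − 1 + 25 = 36, so its missing entry is 42 − 36 = 6.
Column 6: 6 + 11 + 8 + 8 + 15 − 15 = 33, so its missing entry is 42 − 33 = 9.
Row 5: 3 + 2 + 10 + 0 + 9 + 23 = 47, so its missing entry is 42 − 47 = -5.
Row 2: 14 + 2 − 3 + 14 + 11 − 3 = 35, so its missing entry is 42 − 35 = 7.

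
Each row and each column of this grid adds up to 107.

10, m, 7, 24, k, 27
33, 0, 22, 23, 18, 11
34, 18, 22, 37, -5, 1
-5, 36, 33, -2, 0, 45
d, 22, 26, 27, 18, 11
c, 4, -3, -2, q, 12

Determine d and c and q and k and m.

d = 3, c = 32, q = 64, k = 12, m = 27

The known cells in column 2 total 80, leaving 107 − 80 = 27 for the blank.
The known cells in row 5 total 104, leaving 107 − 104 = 3 for the blank.
The known cells in row 1 total 95, leaving 107 − 95 = 12 for the blank.
The known cells in column 5 total 43, leaving 107 − 43 = 64 for the blank.
The known cells in row 6 total 75, leaving 107 − 75 = 32 for the blank.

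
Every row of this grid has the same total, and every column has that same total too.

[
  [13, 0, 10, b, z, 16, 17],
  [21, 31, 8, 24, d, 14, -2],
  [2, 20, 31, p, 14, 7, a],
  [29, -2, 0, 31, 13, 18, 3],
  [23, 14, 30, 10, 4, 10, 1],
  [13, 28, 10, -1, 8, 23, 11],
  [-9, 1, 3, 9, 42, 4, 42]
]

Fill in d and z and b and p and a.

d = -4, z = 15, b = 21, p = -2, a = 20

Rows 4 and 5 both sum to 92, so that's the common total.
The known cells in row 2 total 96, leaving 92 − 96 = -4 for the blank.
The known cells in column 5 total 77, leaving 92 − 77 = 15 for the blank.
The known cells in row 1 total 71, leaving 92 − 71 = 21 for the blank.
The known cells in column 4 total 94, leaving 92 − 94 = -2 for the blank.
The known cells in row 3 total 72, leaving 92 − 72 = 20 for the blank.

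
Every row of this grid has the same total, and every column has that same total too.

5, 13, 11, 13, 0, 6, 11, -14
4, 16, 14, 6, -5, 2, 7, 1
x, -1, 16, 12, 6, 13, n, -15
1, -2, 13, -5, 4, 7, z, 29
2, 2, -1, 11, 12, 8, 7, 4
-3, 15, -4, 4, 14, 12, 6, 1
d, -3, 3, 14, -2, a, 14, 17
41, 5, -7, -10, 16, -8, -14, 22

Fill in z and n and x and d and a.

z = -2, n = 16, x = -2, d = -3, a = 5

Rows 1 and 2 both sum to 45, so that's the common total.
Column 6 has 6 + 2 + 13 + 7 + 8 + 12 − 8 = 40; the blank must be 45 − 40 = 5.
Row 4 has 1 − 2 + 13 − 5 + 4 + 7 + 29 = 47; the blank must be 45 − 47 = -2.
Column 7 has 11 + 7 − 2 + 7 + 6 + 14 − 14 = 29; the blank must be 45 − 29 = 16.
Row 3 has -1 + 16 + 12 + 6 + 13 + 16 − 15 = 47; the blank must be 45 − 47 = -2.
Row 7 has -3 + 3 + 14 − 2 + 5 + 14 + 17 = 48; the blank must be 45 − 48 = -3.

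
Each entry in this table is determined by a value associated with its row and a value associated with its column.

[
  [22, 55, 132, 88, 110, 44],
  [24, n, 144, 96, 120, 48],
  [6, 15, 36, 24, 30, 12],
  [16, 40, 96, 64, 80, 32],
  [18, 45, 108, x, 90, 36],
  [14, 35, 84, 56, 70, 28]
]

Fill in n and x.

n = 60, x = 72

Each row is a constant multiple of every other row — this is a multiplication table with the headers hidden.
Row 2 is 48/44 = 12/11 times row 1, so its entry in column 2 is 55 × 12/11 = 60.
Row 5 is 36/44 = 9/11 times row 1, so its entry in column 4 is 88 × 9/11 = 72.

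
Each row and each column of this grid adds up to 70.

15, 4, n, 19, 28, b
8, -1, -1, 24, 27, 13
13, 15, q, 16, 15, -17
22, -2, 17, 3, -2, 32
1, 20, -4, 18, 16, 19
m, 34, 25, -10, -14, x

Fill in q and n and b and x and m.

q = 28, n = 5, b = -1, x = 24, m = 11

Column 1: 15 + 8 + 13 + 22 + 1 = 59, so its missing entry is 70 − 59 = 11.
Row 6: 11 + 34 + 25 − 10 − 14 = 46, so its missing entry is 70 − 46 = 24.
Column 6: 13 − 17 + 32 + 19 + 24 = 71, so its missing entry is 70 − 71 = -1.
Row 1: 15 + 4 + 19 + 28 − 1 = 65, so its missing entry is 70 − 65 = 5.
Row 3: 13 + 15 + 16 + 15 − 17 = 42, so its missing entry is 70 − 42 = 28.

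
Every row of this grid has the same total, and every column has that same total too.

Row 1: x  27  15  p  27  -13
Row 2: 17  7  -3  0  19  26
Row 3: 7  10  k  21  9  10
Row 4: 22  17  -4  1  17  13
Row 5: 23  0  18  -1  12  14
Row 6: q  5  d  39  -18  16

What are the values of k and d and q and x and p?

Rows 2 and 4 both sum to 66, so that's the common total.
Column 4: 0 + 21 + 1 − 1 + 39 = 60, so its missing entry is 66 − 60 = 6.
Row 1: 27 + 15 + 6 + 27 − 13 = 62, so its missing entry is 66 − 62 = 4.
Column 1: 4 + 17 + 7 + 22 + 23 = 73, so its missing entry is 66 − 73 = -7.
Row 3: 7 + 10 + 21 + 9 + 10 = 57, so its missing entry is 66 − 57 = 9.
Row 6: -7 + 5 + 39 − 18 + 16 = 35, so its missing entry is 66 − 35 = 31.

k = 9, d = 31, q = -7, x = 4, p = 6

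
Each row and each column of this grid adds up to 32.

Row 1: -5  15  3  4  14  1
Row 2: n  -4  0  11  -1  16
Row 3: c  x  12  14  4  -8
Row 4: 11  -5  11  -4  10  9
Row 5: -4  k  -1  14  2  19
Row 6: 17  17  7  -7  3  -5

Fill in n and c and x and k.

The known cells in row 2 total 22, leaving 32 − 22 = 10 for the blank.
The known cells in column 1 total 29, leaving 32 − 29 = 3 for the blank.
The known cells in row 3 total 25, leaving 32 − 25 = 7 for the blank.
The known cells in row 5 total 30, leaving 32 − 30 = 2 for the blank.

n = 10, c = 3, x = 7, k = 2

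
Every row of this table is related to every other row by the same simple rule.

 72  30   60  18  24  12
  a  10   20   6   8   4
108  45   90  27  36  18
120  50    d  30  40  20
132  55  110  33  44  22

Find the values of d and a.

Each row is a constant multiple of every other row — this is a multiplication table with the headers hidden.
Row 4 is 40/24 = 5/3 times row 1, so its entry in column 3 is 60 × 5/3 = 100.
Row 2 is 8/24 = 1/3 times row 1, so its entry in column 1 is 72 × 1/3 = 24.

d = 100, a = 24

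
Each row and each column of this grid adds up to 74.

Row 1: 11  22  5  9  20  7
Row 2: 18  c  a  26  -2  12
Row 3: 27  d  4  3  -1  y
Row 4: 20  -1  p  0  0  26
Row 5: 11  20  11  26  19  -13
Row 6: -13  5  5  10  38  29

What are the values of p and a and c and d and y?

p = 29, a = 20, c = 0, d = 28, y = 13

Row 4 has 20 − 1 + 0 + 0 + 26 = 45; the blank must be 74 − 45 = 29.
Column 3 has 5 + 4 + 29 + 11 + 5 = 54; the blank must be 74 − 54 = 20.
Row 2 has 18 + 20 + 26 − 2 + 12 = 74; the blank must be 74 − 74 = 0.
Column 2 has 22 + 0 − 1 + 20 + 5 = 46; the blank must be 74 − 46 = 28.
Row 3 has 27 + 28 + 4 + 3 − 1 = 61; the blank must be 74 − 61 = 13.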